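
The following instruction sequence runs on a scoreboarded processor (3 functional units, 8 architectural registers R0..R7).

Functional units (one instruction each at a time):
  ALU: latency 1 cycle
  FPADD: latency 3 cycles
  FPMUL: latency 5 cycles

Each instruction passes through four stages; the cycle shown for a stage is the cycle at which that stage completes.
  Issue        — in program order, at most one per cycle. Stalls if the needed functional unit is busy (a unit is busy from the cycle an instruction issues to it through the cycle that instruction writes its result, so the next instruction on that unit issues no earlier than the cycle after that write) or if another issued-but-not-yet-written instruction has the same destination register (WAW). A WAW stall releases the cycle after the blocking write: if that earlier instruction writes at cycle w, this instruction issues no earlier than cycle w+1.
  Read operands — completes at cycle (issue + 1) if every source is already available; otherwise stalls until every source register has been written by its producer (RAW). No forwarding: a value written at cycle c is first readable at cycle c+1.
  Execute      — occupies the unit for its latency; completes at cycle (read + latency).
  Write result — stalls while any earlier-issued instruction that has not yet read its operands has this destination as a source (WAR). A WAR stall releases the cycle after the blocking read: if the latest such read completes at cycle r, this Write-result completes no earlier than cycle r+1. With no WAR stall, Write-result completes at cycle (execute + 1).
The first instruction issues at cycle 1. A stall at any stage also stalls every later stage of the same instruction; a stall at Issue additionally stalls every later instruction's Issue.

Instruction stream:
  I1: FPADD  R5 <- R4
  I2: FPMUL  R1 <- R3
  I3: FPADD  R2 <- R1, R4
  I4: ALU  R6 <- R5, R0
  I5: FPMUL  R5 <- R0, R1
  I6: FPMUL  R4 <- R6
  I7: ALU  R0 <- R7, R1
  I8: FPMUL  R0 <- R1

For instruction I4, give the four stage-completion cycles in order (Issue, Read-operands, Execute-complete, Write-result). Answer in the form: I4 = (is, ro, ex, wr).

I4 = (8, 9, 10, 11)

[I1] 1/2/5/6
[I2] 2/3/8/9
[I3] 7/10/13/14  (struct: FPADD busy until I1 writes@6; RAW R1: wait I2 write@9)
[I4] 8/9/10/11
[I5] 10/11/16/17  (struct: FPMUL busy until I2 writes@9)
[I6] 18/19/24/25  (struct: FPMUL busy until I5 writes@17)
[I7] 19/20/21/22
[I8] 26/27/32/33  (struct: FPMUL busy until I6 writes@25)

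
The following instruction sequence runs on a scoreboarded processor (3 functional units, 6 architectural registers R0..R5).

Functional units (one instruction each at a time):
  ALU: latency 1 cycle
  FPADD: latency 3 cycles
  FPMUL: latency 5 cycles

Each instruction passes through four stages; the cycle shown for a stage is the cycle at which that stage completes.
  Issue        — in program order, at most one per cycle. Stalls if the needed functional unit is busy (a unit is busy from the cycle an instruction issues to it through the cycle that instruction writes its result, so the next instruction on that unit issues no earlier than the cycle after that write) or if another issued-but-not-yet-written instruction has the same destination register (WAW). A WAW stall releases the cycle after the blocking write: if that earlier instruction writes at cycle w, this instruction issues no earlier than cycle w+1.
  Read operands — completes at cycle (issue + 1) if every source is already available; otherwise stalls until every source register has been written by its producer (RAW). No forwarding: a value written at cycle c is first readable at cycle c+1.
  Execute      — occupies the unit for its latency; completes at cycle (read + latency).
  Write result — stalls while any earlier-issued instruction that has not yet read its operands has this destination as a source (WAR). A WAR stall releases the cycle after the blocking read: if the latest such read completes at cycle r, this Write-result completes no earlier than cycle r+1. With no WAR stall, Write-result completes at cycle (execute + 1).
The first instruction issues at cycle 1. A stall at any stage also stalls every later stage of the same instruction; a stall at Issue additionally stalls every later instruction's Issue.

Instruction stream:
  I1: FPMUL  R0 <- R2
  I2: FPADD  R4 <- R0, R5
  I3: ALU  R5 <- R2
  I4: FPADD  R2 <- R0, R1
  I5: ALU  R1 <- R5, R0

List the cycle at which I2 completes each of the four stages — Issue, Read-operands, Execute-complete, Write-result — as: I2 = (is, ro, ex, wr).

I2 = (2, 9, 12, 13)

[I1] 1/2/7/8
[I2] 2/9/12/13  (RAW R0: wait I1 write@8)
[I3] 3/4/5/10  (WAR R5: wait I2 read@9)
[I4] 14/15/18/19  (struct: FPADD busy until I2 writes@13)
[I5] 15/16/17/18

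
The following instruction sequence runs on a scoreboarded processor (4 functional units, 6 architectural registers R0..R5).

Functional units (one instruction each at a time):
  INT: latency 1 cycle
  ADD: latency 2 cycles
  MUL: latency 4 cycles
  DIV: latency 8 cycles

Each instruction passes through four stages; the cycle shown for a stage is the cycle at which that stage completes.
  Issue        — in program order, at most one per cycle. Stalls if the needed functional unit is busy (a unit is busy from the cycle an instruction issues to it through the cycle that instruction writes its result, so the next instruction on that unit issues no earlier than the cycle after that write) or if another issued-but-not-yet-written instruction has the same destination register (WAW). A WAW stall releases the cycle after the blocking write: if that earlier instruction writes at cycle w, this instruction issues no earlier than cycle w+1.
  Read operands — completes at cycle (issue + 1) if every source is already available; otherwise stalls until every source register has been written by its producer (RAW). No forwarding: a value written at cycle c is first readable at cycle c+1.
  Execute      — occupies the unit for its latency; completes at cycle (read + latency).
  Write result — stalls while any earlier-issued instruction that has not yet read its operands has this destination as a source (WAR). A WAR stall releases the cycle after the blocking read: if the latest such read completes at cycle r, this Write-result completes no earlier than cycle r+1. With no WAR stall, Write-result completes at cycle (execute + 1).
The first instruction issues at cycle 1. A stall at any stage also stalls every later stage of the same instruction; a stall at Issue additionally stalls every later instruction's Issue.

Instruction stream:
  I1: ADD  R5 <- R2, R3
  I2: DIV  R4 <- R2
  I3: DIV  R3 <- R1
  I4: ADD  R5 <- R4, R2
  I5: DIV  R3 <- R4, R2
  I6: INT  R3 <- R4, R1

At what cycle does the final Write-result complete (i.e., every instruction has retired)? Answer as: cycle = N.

cycle = 38

cycle 1: I1 dispatched to ADD
cycle 2: I1 operands ready; I2 dispatched to DIV
cycle 3: I2 operands ready
cycle 4: I1 complete
cycle 5: R5←I1
cycle 11: I2 complete
cycle 12: R4←I2
cycle 13: I3 dispatched to DIV
cycle 14: I3 operands ready; I4 dispatched to ADD
cycle 15: I4 operands ready
cycle 17: I4 complete
cycle 18: R5←I4
cycle 22: I3 complete
cycle 23: R3←I3
cycle 24: I5 dispatched to DIV
cycle 25: I5 operands ready
cycle 33: I5 complete
cycle 34: R3←I5
cycle 35: I6 dispatched to INT
cycle 36: I6 operands ready
cycle 37: I6 complete
cycle 38: R3←I6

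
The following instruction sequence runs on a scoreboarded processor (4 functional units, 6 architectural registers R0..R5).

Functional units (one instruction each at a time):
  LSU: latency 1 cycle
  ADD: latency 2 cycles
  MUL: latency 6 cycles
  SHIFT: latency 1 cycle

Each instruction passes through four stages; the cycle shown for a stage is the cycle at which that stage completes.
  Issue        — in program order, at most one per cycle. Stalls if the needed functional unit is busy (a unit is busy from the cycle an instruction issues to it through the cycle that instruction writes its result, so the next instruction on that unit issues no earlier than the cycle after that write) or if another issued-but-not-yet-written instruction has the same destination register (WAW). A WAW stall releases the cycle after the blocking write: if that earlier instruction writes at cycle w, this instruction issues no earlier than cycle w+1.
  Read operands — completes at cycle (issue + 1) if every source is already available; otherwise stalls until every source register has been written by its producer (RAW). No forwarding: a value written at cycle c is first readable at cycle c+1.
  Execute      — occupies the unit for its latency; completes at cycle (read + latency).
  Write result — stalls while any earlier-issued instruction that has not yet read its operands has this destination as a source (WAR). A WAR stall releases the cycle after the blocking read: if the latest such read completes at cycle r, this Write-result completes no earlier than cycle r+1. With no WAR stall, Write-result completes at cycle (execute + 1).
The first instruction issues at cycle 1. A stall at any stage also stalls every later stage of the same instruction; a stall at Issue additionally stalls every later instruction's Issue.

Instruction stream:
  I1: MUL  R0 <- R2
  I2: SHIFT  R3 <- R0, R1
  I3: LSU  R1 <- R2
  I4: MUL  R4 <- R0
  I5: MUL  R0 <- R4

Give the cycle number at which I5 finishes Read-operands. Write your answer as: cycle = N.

cycle = 20

[1] I1 issues→MUL
[2] I1 reads, I2 issues→SHIFT
[3] I3 issues→LSU
[4] I3 reads
[5] I3 exec-done
[8] I1 exec-done
[9] I1 writes R0
[10] I2 reads, I4 issues→MUL
[11] I2 exec-done, I3 writes R1, I4 reads
[12] I2 writes R3
[17] I4 exec-done
[18] I4 writes R4
[19] I5 issues→MUL
[20] I5 reads
[26] I5 exec-done
[27] I5 writes R0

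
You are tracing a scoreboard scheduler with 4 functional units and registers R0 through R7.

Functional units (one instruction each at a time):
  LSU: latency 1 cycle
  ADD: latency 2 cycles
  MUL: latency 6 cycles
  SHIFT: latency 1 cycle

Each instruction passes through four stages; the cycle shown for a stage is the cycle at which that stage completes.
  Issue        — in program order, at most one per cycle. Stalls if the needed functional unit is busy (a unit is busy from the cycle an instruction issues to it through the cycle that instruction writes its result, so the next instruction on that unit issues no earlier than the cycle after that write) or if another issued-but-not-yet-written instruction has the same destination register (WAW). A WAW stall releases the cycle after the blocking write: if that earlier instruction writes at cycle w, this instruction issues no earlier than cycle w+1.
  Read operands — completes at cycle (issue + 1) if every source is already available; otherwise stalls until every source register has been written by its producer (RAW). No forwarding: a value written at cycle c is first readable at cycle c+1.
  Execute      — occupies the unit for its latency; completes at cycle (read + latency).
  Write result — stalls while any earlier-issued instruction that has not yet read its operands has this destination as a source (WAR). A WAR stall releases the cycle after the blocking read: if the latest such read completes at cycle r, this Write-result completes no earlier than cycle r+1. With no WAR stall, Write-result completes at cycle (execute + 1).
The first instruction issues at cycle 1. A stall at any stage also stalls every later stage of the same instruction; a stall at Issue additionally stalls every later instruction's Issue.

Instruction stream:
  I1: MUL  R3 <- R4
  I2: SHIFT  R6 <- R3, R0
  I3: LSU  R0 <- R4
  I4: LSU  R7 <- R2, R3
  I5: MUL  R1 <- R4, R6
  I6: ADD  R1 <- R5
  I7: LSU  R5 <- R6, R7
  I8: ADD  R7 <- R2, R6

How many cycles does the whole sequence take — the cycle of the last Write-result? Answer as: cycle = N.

I1 -> (1, 2, 8, 9)
I2 -> (2, 10, 11, 12)  // RAW R3: wait I1 write@9
I3 -> (3, 4, 5, 11)  // WAR R0: wait I2 read@10
I4 -> (12, 13, 14, 15)  // struct: LSU busy until I3 writes@11
I5 -> (13, 14, 20, 21)
I6 -> (22, 23, 25, 26)  // WAW R1: wait I5 write@21
I7 -> (23, 24, 25, 26)
I8 -> (27, 28, 30, 31)  // struct: ADD busy until I6 writes@26

cycle = 31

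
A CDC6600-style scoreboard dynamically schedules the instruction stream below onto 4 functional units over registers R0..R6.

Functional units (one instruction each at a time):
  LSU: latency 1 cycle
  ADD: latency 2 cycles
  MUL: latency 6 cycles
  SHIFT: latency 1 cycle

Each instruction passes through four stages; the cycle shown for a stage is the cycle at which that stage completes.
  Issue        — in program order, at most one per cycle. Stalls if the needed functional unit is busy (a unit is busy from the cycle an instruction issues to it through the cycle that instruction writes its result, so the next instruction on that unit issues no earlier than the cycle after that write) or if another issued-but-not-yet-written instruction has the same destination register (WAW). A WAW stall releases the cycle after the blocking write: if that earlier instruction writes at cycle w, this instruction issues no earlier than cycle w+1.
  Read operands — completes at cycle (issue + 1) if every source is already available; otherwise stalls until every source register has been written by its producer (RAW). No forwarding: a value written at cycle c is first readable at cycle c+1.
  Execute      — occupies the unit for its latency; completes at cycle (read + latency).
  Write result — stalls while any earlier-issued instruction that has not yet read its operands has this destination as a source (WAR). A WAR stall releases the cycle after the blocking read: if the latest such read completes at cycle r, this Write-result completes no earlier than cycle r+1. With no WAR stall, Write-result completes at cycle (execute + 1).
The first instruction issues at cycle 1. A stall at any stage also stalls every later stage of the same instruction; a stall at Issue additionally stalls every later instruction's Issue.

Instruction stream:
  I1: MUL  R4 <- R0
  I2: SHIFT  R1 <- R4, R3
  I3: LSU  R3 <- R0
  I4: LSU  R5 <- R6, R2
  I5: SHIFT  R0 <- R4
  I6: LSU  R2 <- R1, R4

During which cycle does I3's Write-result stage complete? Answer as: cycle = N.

  I1 | 1 | 2 | 8 | 9
  I2 | 2 | 10 | 11 | 12   RAW R4: wait I1 write@9
  I3 | 3 | 4 | 5 | 11   WAR R3: wait I2 read@10
  I4 | 12 | 13 | 14 | 15   struct: LSU busy until I3 writes@11
  I5 | 13 | 14 | 15 | 16
  I6 | 16 | 17 | 18 | 19   struct: LSU busy until I4 writes@15

cycle = 11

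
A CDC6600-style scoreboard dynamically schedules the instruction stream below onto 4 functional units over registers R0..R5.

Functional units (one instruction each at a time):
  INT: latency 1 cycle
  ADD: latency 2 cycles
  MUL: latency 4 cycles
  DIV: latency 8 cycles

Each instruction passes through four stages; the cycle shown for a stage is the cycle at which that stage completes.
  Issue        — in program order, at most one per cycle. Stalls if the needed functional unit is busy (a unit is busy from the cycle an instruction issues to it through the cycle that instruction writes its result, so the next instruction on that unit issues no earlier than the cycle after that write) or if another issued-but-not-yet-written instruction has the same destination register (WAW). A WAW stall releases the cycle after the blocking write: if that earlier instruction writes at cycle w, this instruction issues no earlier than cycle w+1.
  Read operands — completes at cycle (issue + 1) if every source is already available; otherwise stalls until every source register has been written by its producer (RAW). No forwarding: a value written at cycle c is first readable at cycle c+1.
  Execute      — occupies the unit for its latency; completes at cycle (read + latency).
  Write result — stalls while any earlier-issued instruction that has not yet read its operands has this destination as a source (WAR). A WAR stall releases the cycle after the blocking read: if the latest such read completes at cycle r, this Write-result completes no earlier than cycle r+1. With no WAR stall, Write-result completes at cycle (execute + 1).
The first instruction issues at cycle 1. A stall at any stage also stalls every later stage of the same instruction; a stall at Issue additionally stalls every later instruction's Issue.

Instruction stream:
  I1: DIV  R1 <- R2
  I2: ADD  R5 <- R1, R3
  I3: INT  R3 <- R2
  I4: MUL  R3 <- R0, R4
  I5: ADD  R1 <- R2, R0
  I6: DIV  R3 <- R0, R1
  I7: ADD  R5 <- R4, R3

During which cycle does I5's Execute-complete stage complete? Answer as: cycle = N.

cycle = 19

I1 -> (1, 2, 10, 11)
I2 -> (2, 12, 14, 15)  // RAW R1: wait I1 write@11
I3 -> (3, 4, 5, 13)  // WAR R3: wait I2 read@12
I4 -> (14, 15, 19, 20)  // WAW R3: wait I3 write@13
I5 -> (16, 17, 19, 20)  // struct: ADD busy until I2 writes@15
I6 -> (21, 22, 30, 31)  // WAW R3: wait I4 write@20
I7 -> (22, 32, 34, 35)  // RAW R3: wait I6 write@31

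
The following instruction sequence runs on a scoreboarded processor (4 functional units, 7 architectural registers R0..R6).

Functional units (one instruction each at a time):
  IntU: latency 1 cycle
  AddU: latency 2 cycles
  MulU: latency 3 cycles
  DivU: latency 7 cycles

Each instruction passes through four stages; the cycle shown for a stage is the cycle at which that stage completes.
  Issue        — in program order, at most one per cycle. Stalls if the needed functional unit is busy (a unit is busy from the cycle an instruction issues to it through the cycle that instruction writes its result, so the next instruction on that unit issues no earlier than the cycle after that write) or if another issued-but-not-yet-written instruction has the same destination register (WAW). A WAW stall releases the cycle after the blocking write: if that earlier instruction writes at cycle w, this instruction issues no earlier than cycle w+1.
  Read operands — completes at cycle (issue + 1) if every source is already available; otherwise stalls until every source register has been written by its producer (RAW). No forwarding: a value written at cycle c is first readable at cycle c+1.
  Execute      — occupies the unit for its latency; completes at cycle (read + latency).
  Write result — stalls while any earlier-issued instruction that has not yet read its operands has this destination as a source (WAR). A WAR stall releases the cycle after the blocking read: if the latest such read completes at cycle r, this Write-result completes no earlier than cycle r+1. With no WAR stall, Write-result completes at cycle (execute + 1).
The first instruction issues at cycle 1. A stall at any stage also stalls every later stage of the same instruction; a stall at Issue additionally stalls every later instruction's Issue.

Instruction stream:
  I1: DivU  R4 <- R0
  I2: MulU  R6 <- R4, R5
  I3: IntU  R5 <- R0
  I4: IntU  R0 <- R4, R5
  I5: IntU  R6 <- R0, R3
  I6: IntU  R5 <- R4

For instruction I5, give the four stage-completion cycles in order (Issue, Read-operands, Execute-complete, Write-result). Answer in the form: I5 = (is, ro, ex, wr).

I5 = (17, 18, 19, 20)

[1] I1 dispatched to DivU
[2] I1 operands ready | I2 dispatched to MulU
[3] I3 dispatched to IntU
[4] I3 operands ready
[5] I3 complete
[9] I1 complete
[10] R4←I1
[11] I2 operands ready
[12] R5←I3
[13] I4 dispatched to IntU
[14] I2 complete | I4 operands ready
[15] R6←I2 | I4 complete
[16] R0←I4
[17] I5 dispatched to IntU
[18] I5 operands ready
[19] I5 complete
[20] R6←I5
[21] I6 dispatched to IntU
[22] I6 operands ready
[23] I6 complete
[24] R5←I6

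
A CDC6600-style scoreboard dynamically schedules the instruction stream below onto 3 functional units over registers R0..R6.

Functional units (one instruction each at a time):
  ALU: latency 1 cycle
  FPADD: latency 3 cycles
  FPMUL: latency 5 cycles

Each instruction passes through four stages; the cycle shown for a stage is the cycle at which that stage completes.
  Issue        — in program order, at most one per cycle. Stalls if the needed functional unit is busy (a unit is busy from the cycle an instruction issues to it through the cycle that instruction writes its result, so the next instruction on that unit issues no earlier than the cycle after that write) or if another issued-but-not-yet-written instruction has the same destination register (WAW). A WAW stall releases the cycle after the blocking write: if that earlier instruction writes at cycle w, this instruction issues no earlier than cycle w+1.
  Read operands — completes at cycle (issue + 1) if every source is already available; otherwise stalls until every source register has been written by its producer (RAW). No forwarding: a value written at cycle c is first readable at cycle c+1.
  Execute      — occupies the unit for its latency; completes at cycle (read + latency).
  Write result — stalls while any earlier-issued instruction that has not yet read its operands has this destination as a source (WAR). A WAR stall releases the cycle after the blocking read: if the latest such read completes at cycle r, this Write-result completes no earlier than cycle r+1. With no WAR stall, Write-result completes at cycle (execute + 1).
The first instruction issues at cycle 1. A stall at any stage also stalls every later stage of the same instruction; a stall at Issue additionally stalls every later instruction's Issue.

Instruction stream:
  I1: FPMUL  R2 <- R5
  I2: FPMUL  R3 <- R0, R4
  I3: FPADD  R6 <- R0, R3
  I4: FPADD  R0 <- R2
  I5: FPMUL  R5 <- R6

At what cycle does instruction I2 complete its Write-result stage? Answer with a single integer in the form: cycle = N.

cycle = 16

I1  is:1  ro:2  ex:7  wr:8
I2  is:9  ro:10  ex:15  wr:16  — struct: FPMUL busy until I1 writes@8
I3  is:10  ro:17  ex:20  wr:21  — RAW R3: wait I2 write@16
I4  is:22  ro:23  ex:26  wr:27  — struct: FPADD busy until I3 writes@21
I5  is:23  ro:24  ex:29  wr:30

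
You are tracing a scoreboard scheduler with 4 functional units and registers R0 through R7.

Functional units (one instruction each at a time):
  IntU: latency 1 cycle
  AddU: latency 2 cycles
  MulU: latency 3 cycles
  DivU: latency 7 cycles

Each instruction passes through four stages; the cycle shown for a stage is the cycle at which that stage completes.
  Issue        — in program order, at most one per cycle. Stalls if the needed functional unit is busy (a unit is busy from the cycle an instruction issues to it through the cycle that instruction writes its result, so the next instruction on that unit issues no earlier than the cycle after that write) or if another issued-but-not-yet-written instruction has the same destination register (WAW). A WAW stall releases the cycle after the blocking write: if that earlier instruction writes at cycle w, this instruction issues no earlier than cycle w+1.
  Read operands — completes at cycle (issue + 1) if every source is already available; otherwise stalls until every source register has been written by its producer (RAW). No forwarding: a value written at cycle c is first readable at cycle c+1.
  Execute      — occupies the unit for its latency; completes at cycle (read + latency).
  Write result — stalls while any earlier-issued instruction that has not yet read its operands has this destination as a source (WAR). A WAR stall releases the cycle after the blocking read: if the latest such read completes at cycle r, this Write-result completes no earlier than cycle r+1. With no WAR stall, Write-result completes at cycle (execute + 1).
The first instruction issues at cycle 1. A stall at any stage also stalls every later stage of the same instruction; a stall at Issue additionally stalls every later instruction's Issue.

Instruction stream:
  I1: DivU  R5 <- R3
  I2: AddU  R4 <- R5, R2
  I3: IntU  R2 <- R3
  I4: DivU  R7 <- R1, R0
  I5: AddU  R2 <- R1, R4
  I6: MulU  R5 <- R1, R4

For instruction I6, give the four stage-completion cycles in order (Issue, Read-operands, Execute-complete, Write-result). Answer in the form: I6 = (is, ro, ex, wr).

I6 = (16, 17, 20, 21)

  I1 | 1 | 2 | 9 | 10
  I2 | 2 | 11 | 13 | 14   RAW R5: wait I1 write@10
  I3 | 3 | 4 | 5 | 12   WAR R2: wait I2 read@11
  I4 | 11 | 12 | 19 | 20   struct: DivU busy until I1 writes@10
  I5 | 15 | 16 | 18 | 19   struct: AddU busy until I2 writes@14
  I6 | 16 | 17 | 20 | 21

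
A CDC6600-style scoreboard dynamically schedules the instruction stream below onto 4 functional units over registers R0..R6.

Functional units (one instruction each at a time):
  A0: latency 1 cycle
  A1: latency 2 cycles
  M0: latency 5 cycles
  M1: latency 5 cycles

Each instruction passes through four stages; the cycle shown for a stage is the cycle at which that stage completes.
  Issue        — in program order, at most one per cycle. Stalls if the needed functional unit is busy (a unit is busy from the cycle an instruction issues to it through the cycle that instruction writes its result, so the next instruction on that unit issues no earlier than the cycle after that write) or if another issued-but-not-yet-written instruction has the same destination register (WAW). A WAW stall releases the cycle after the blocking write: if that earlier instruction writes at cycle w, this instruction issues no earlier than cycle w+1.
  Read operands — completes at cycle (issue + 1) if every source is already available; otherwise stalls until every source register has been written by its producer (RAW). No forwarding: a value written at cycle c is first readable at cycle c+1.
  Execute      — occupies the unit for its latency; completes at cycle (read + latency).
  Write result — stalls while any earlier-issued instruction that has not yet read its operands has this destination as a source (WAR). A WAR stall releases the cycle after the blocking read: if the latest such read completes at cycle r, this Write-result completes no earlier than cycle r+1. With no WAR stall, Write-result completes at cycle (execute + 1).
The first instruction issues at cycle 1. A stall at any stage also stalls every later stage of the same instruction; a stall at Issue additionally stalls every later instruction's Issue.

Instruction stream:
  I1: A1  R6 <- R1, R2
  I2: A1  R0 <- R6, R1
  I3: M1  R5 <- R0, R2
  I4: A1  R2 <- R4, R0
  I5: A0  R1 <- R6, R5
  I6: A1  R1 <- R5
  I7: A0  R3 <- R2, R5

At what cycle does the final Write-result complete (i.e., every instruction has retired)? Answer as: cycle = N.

1) issue 1, read 2, done 4, write 5
2) issue 6, read 7, done 9, write 10  <struct: A1 busy until I1 writes@5>
3) issue 7, read 11, done 16, write 17  <RAW R0: wait I2 write@10>
4) issue 11, read 12, done 14, write 15  <struct: A1 busy until I2 writes@10>
5) issue 12, read 18, done 19, write 20  <RAW R5: wait I3 write@17>
6) issue 21, read 22, done 24, write 25  <WAW R1: wait I5 write@20>
7) issue 22, read 23, done 24, write 25

cycle = 25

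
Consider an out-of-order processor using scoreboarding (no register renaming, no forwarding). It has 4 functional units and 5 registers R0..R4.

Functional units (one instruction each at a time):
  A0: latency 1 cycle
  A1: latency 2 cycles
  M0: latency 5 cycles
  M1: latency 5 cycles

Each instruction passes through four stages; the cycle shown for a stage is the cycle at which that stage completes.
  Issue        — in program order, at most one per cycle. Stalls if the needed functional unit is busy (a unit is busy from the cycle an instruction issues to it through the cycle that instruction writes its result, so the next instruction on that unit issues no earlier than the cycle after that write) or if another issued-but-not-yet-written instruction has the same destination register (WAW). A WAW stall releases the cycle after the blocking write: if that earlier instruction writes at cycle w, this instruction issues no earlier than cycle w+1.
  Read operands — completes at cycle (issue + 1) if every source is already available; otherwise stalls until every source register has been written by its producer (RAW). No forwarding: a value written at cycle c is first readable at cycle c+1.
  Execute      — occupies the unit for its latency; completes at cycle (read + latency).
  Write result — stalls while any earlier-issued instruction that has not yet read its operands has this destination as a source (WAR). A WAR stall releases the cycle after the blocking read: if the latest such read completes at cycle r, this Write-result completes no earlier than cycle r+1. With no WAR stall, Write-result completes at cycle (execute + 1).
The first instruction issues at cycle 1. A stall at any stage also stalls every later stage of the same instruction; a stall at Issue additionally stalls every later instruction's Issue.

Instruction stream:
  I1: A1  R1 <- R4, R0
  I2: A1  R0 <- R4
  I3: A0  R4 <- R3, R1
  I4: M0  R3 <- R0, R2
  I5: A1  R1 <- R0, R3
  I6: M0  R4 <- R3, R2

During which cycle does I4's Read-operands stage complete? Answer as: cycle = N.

c1: issue I1 (A1)
c2: I1 read-ops
c4: I1 finished on A1
c5: I1→R1
c6: issue I2 (A1)
c7: I2 read-ops; issue I3 (A0)
c8: I3 read-ops; issue I4 (M0)
c9: I2 finished on A1; I3 finished on A0
c10: I2→R0; I3→R4
c11: I4 read-ops; issue I5 (A1)
c16: I4 finished on M0
c17: I4→R3
c18: I5 read-ops; issue I6 (M0)
c19: I6 read-ops
c20: I5 finished on A1
c21: I5→R1
c24: I6 finished on M0
c25: I6→R4

cycle = 11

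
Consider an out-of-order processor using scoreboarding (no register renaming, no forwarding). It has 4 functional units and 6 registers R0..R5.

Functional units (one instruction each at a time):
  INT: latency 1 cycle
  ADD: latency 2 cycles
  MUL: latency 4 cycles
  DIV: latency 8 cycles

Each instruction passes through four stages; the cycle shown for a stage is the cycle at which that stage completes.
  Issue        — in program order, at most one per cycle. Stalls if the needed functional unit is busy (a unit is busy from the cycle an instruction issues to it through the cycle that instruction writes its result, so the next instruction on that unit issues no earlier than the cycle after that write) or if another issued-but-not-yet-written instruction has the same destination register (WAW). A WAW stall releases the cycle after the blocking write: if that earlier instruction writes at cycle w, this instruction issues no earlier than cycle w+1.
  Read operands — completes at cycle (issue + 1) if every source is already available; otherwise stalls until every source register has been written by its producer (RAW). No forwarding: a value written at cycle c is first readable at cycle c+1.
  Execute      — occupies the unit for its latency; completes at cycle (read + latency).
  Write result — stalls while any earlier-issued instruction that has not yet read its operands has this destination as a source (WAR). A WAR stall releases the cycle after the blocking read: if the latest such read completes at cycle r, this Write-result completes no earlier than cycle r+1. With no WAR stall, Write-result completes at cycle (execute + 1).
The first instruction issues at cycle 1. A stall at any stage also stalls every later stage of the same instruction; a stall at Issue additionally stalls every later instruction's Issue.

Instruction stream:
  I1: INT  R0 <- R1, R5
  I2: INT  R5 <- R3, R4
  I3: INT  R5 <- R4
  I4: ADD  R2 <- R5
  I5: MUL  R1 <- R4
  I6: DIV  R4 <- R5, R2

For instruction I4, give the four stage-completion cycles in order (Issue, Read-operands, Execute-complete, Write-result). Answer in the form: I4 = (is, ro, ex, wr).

[I1] 1/2/3/4
[I2] 5/6/7/8  (struct: INT busy until I1 writes@4)
[I3] 9/10/11/12  (struct: INT busy until I2 writes@8)
[I4] 10/13/15/16  (RAW R5: wait I3 write@12)
[I5] 11/12/16/17
[I6] 12/17/25/26  (RAW R2: wait I4 write@16)

I4 = (10, 13, 15, 16)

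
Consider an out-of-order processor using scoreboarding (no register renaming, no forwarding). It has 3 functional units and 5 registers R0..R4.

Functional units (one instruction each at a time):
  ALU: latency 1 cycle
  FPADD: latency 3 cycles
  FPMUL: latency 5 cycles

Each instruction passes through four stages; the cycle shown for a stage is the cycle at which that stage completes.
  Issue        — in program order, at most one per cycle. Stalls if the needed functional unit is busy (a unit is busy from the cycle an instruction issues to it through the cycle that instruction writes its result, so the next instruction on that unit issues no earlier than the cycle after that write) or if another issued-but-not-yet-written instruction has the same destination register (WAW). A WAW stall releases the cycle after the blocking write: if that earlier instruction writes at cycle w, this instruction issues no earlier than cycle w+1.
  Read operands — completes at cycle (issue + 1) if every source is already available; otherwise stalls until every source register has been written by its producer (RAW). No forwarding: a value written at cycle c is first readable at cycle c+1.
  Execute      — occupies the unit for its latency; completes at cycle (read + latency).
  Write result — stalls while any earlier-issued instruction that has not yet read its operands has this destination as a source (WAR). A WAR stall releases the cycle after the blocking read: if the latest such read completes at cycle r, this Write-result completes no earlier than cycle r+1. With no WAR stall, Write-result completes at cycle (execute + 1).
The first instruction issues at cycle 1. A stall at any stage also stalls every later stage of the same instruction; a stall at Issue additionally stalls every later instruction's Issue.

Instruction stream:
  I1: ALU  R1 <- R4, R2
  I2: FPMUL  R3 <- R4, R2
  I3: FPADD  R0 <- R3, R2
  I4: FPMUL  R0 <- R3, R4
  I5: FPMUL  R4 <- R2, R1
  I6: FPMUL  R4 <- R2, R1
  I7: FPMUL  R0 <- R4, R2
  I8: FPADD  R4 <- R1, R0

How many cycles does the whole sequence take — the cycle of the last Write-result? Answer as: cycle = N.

cycle = 51

[I1] 1/2/3/4
[I2] 2/3/8/9
[I3] 3/10/13/14  (RAW R3: wait I2 write@9)
[I4] 15/16/21/22  (WAW R0: wait I3 write@14)
[I5] 23/24/29/30  (struct: FPMUL busy until I4 writes@22)
[I6] 31/32/37/38  (struct: FPMUL busy until I5 writes@30)
[I7] 39/40/45/46  (struct: FPMUL busy until I6 writes@38)
[I8] 40/47/50/51  (RAW R0: wait I7 write@46)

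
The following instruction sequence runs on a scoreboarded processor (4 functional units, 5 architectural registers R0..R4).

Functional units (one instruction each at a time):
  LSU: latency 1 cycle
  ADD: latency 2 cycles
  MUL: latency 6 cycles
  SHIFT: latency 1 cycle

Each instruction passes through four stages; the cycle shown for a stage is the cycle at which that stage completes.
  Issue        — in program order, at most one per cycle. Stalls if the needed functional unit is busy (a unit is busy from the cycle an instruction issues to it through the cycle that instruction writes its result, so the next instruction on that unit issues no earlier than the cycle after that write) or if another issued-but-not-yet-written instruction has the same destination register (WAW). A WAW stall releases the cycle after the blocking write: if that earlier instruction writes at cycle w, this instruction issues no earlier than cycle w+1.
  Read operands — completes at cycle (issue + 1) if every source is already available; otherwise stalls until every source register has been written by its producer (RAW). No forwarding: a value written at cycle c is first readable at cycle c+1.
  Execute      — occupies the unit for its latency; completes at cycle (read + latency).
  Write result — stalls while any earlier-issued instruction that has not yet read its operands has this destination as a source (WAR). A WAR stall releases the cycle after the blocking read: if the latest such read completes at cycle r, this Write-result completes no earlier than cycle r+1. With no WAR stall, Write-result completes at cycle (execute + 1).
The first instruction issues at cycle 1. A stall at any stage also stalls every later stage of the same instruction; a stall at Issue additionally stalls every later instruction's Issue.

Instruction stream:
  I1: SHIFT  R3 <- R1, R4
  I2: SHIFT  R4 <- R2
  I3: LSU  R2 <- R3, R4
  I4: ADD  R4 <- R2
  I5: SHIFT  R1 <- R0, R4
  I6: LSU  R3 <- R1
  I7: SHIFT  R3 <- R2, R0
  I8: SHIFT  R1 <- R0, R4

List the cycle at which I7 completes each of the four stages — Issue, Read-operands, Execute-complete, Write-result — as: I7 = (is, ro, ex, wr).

I7 = (22, 23, 24, 25)

I1 -> (1, 2, 3, 4)
I2 -> (5, 6, 7, 8)  // struct: SHIFT busy until I1 writes@4
I3 -> (6, 9, 10, 11)  // RAW R4: wait I2 write@8
I4 -> (9, 12, 14, 15)  // WAW R4: wait I2 write@8, RAW R2: wait I3 write@11
I5 -> (10, 16, 17, 18)  // RAW R4: wait I4 write@15
I6 -> (12, 19, 20, 21)  // struct: LSU busy until I3 writes@11, RAW R1: wait I5 write@18
I7 -> (22, 23, 24, 25)  // WAW R3: wait I6 write@21
I8 -> (26, 27, 28, 29)  // struct: SHIFT busy until I7 writes@25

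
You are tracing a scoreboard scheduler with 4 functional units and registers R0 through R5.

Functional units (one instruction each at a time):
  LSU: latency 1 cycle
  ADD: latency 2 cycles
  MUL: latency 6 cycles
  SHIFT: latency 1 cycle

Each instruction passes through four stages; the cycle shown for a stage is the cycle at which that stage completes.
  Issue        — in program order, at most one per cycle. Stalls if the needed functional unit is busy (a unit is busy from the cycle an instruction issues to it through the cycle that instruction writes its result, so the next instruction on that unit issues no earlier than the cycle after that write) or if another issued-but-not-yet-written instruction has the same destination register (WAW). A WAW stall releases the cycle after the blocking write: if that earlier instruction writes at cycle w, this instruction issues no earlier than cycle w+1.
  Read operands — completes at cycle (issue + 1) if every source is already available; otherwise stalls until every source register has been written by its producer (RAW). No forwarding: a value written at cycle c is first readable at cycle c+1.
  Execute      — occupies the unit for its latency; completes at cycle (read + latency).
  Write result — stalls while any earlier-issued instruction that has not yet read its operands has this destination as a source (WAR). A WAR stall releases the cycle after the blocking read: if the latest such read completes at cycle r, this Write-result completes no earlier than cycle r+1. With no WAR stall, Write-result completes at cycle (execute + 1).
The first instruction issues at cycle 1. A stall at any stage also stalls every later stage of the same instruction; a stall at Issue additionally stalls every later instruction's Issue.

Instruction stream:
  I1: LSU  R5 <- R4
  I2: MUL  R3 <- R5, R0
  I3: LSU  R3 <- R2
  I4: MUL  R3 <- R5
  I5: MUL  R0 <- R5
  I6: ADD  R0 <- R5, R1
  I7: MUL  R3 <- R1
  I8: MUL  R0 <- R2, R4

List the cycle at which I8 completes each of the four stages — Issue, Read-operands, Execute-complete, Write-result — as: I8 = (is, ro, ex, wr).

I8 = (45, 46, 52, 53)

cycle 1: issue I1 (LSU)
cycle 2: I1 read-ops; issue I2 (MUL)
cycle 3: I1 finished on LSU
cycle 4: I1→R5
cycle 5: I2 read-ops
cycle 11: I2 finished on MUL
cycle 12: I2→R3
cycle 13: issue I3 (LSU)
cycle 14: I3 read-ops
cycle 15: I3 finished on LSU
cycle 16: I3→R3
cycle 17: issue I4 (MUL)
cycle 18: I4 read-ops
cycle 24: I4 finished on MUL
cycle 25: I4→R3
cycle 26: issue I5 (MUL)
cycle 27: I5 read-ops
cycle 33: I5 finished on MUL
cycle 34: I5→R0
cycle 35: issue I6 (ADD)
cycle 36: I6 read-ops; issue I7 (MUL)
cycle 37: I7 read-ops
cycle 38: I6 finished on ADD
cycle 39: I6→R0
cycle 43: I7 finished on MUL
cycle 44: I7→R3
cycle 45: issue I8 (MUL)
cycle 46: I8 read-ops
cycle 52: I8 finished on MUL
cycle 53: I8→R0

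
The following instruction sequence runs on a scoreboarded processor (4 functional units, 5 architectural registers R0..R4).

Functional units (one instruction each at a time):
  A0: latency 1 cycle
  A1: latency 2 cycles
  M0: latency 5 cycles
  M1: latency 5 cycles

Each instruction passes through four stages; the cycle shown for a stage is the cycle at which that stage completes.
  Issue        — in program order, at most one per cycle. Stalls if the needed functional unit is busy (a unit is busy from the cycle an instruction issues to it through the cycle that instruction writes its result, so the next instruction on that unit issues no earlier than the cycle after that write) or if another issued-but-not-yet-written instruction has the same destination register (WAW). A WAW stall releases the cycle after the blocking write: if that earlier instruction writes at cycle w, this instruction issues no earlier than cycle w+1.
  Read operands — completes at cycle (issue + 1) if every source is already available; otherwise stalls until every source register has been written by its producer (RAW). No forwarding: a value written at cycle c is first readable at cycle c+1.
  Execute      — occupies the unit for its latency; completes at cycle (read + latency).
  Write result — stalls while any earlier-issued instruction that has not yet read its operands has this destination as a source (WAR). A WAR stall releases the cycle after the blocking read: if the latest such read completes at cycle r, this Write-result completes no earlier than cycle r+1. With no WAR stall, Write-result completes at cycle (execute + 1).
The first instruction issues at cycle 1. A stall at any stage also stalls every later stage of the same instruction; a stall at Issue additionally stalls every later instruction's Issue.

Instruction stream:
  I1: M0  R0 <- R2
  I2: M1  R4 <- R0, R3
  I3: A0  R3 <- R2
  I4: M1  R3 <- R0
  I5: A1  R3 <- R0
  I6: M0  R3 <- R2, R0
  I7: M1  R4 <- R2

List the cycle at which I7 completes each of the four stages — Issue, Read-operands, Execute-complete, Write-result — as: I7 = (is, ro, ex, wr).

I7 = (30, 31, 36, 37)

I1  is:1  ro:2  ex:7  wr:8
I2  is:2  ro:9  ex:14  wr:15  — RAW R0: wait I1 write@8
I3  is:3  ro:4  ex:5  wr:10  — WAR R3: wait I2 read@9
I4  is:16  ro:17  ex:22  wr:23  — struct: M1 busy until I2 writes@15
I5  is:24  ro:25  ex:27  wr:28  — WAW R3: wait I4 write@23
I6  is:29  ro:30  ex:35  wr:36  — WAW R3: wait I5 write@28
I7  is:30  ro:31  ex:36  wr:37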